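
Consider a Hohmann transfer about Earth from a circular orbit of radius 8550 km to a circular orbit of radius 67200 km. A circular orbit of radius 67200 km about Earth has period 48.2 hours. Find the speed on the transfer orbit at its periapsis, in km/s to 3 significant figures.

From Kepler's third law T² = 4π²r³/μ at r = 67200 km, T = 48.2 hours = 48.2 × 3600 s = 1.7352×10^5 s: μ = 4π²r³/T² = 3.97895×10^5 km³/s².
Semi-major axis of the transfer orbit: a_t = (8550 + 67200)/2 = 37875 km.
The periapsis of the transfer ellipse is at r = 8550 km.
From the vis-viva equation, v = √[μ(2/r − 1/a_t)] = 9.087 km/s.

v = 9.09 km/s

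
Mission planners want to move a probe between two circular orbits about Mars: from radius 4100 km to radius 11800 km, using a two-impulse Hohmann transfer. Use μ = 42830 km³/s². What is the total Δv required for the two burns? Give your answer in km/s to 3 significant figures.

Δv = 1.24 km/s

The Hohmann ellipse has a_t = (r₁ + r₂)/2 = 7950 km.
Circular speed at r₁: v₁ = √(μ/r₁) = √(42830/4100) = 3.2321 km/s.
On the transfer ellipse at r₁, vis-viva equation gives v_p = √[μ(2/r₁ − 1/a_t)] = 3.9377 km/s.
First burn Δv₁ = |v_p − v₁| = 0.7056 km/s.
At r₂, v₂ = √(μ/r₂) = 1.905 km/s.
Transfer-orbit speed at r₂: v_a = √[μ(2/r₂ − 1/a_t)] = 1.368 km/s.
Second burn Δv₂ = |v₂ − v_a| = 0.5370 km/s.
Δv = Δv₁ + Δv₂ = 0.7056 + 0.5370 = 1.243 km/s.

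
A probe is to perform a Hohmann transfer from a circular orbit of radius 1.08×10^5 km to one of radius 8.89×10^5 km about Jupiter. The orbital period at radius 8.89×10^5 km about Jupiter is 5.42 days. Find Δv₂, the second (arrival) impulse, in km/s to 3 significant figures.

Δv₂ = 6.38 km/s

From Kepler's third law T² = 4π²r³/μ at r = 8.89×10^5 km, T = 5.42 days = 5.42 × 86400 s = 4.68288×10^5 s: μ = 4π²r³/T² = 1.26485×10^8 km³/s².
The Hohmann ellipse has a_t = (r₁ + r₂)/2 = 4.985×10^5 km.
Circular speed at r = 8.890×10^5 km: v_c = √(μ/r) = 11.928 km/s.
Vis-viva on the transfer ellipse at r = 8.890×10^5 km gives v_t = √[μ(2/r − 1/a_t)] = 5.5520 km/s.
Δv₂ = |v_t − v_c| = |5.5520 − 11.928| = 6.376 km/s.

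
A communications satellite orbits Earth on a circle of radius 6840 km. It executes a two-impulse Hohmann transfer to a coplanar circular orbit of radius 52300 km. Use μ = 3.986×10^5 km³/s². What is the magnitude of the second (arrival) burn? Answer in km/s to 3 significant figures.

Δv₂ = 1.43 km/s

Semi-major axis of the transfer orbit: a_t = (6840 + 52300)/2 = 29570 km.
On the circular orbit at r = 52300 km, v_c = √(μ/r) = 2.761 km/s.
Vis-viva on the transfer ellipse at r = 52300 km gives v_t = √[μ(2/r − 1/a_t)] = 1.328 km/s.
Δv₂ = |v_t − v_c| = |1.328 − 2.761| = 1.433 km/s.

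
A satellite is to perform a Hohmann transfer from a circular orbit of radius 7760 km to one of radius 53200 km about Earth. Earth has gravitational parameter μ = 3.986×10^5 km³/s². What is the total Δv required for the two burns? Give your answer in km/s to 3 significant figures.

The Hohmann ellipse has a_t = (r₁ + r₂)/2 = 30480 km.
At r₁ the circular-orbit speed is v₁ = √(μ/r₁) = 7.167 km/s.
Transfer-orbit speed at r₁ (v² = μ(2/r − 1/a)): v_p = √[μ(2/r₁ − 1/a_t)] = 9.469 km/s.
First burn Δv₁ = |v_p − v₁| = 2.302 km/s.
At r₂, v₂ = √(μ/r₂) = 2.737 km/s.
Transfer-orbit speed at r₂: v_a = √[μ(2/r₂ − 1/a_t)] = 1.381 km/s.
Second burn Δv₂ = |v₂ − v_a| = 1.356 km/s.
Δv = Δv₁ + Δv₂ = 2.302 + 1.356 = 3.658 km/s.

Δv = 3.66 km/s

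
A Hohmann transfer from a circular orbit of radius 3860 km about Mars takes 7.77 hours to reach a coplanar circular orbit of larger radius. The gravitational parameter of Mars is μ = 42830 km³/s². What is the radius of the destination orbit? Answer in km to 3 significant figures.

Transfer time t = 7.77 hours = 27972 s, and t = π√(a_t³/μ).
So a_t = (μ t²/π²)^(1/3) = (42830 × (27972)² / π²)^(1/3) = 15030 km.
Since a_t = (r₁ + r₂)/2, r₂ = 2a_t − r₁ = 2×15030 − 3860 = 26200 km.

r₂ = 26200 km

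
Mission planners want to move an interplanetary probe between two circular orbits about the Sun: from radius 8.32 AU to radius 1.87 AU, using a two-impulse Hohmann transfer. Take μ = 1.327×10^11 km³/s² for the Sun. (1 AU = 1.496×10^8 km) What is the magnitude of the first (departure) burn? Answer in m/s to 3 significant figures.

In km: r₁ = 8.32 × 1.496×10^8 = 1.244672×10^9 km; r₂ = 1.87 × 1.496×10^8 = 2.79752×10^8 km.
Semi-major axis of the transfer orbit: a_t = (1.244672×10^9 + 2.79752×10^8)/2 = 7.62212×10^8 km.
On the circular orbit at r = 1.244672×10^9 km, v_c = √(μ/r) = 10.325 km/s.
Transfer-orbit speed at the same r (vis-viva, a = a_t): v_t = √[μ(2/r − 1/a_t)] = 6.2554 km/s.
Δv₁ = |v_t − v_c| = |6.2554 − 10.325| = 4.070 km/s.

Δv₁ = 4070 m/s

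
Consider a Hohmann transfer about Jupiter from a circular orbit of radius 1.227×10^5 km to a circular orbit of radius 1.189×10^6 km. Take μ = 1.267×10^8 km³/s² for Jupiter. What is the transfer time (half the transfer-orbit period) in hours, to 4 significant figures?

t = 41.18 hours

Semi-major axis of the transfer orbit: a_t = (1.227×10^5 + 1.189×10^6)/2 = 6.5585×10^5 km.
Half the transfer-orbit period gives t = π√(a_t³/μ) = 1.4824×10^5 s.
Converting: 1.4824×10^5 s ÷ 3600 s/hour = 41.18 hours.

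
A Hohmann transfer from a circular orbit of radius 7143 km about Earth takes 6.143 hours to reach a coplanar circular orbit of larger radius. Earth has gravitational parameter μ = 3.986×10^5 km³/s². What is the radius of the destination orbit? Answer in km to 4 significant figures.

r₂ = 46920 km

Transfer time t = 6.143 hours = 22114.8 s, and t = π√(a_t³/μ).
So a_t = (μ t²/π²)^(1/3) = (3.986×10^5 × (22114.8)² / π²)^(1/3) = 27031 km.
Since a_t = (r₁ + r₂)/2, r₂ = 2a_t − r₁ = 2×27031 − 7143 = 46919 km.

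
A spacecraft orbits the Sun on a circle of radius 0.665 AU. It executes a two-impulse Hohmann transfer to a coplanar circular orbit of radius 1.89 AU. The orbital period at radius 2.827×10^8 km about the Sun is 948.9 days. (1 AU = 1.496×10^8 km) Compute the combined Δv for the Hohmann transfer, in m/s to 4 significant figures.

From Kepler's third law T² = 4π²r³/μ at r = 2.827×10^8 km, T = 948.9 days = 948.9 × 86400 s = 8.198496×10^7 s: μ = 4π²r³/T² = 1.32699×10^11 km³/s².
In km: r₁ = 0.665 × 1.496×10^8 = 9.9484×10^7 km; r₂ = 1.89 × 1.496×10^8 = 2.82744×10^8 km.
Transfer-ellipse semi-major axis a_t = (r₁ + r₂)/2 = (9.9484×10^7 + 2.82744×10^8)/2 = 1.91114×10^8 km.
At r₁ the circular-orbit speed is v₁ = √(μ/r₁) = 36.52227 km/s.
Transfer-orbit speed at r₁ (vis-viva): v_p = √[μ(2/r₁ − 1/a_t)] = 44.42303 km/s.
First burn Δv₁ = |v_p − v₁| = 7.9008 km/s.
At r₂, v₂ = √(μ/r₂) = 21.66395 km/s.
Transfer-orbit speed at r₂: v_a = √[μ(2/r₂ − 1/a_t)] = 15.63033 km/s.
Second burn Δv₂ = |v₂ − v_a| = 6.0336 km/s.
Δv = Δv₁ + Δv₂ = 7.9008 + 6.0336 = 13.93 km/s.

Δv = 13930 m/s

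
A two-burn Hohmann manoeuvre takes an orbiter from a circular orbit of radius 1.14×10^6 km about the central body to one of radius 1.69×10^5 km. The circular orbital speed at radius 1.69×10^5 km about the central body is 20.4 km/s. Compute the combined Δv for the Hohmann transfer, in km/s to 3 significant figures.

From the circular-orbit relation v² = μ/r at r = 1.69×10^5 km: μ = v²r = (20.4)² × 1.69×10^5 = 7.03310×10^7 km³/s².
The Hohmann ellipse has a_t = (r₁ + r₂)/2 = 6.545×10^5 km.
Circular speed at r₁: v₁ = √(μ/r₁) = √(7.03310×10^7/1.140×10^6) = 7.8545 km/s.
Transfer-orbit speed at r₁ (v² = μ(2/r − 1/a)): v_a = √[μ(2/r₁ − 1/a_t)] = 3.9913 km/s.
First burn Δv₁ = |v_a − v₁| = 3.863 km/s.
At r₂, v₂ = √(μ/r₂) = 20.400 km/s.
Transfer-orbit speed at r₂: v_p = √[μ(2/r₂ − 1/a_t)] = 26.923 km/s.
Second burn Δv₂ = |v₂ − v_p| = 6.523 km/s.
Δv = Δv₁ + Δv₂ = 3.863 + 6.523 = 10.39 km/s.

Δv = 10.4 km/s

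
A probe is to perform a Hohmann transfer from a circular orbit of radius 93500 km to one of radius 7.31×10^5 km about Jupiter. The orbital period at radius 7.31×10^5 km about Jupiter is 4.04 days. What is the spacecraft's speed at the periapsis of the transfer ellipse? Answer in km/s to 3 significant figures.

v = 49.0 km/s

From Kepler's third law T² = 4π²r³/μ at r = 7.31×10^5 km, T = 4.04 days = 4.04 × 86400 s = 3.49056×10^5 s: μ = 4π²r³/T² = 1.26567×10^8 km³/s².
The Hohmann ellipse has a_t = (r₁ + r₂)/2 = 4.1225×10^5 km.
The periapsis of the transfer ellipse is at r = 93500 km.
Vis-viva: v = √[μ(2/r − 1/a_t)] = √[1.26567×10^8 × (2/93500 − 1/4.1225×10^5)] = 48.99 km/s.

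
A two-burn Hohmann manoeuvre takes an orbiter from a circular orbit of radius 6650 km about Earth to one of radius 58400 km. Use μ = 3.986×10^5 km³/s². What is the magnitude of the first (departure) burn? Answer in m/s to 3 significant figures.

Δv₁ = 2630 m/s

Transfer-ellipse semi-major axis a_t = (r₁ + r₂)/2 = (6650 + 58400)/2 = 32525 km.
On the circular orbit at r = 6650 km, v_c = √(μ/r) = 7.7421 km/s.
Transfer-orbit speed at the same r (vis-viva, a = a_t): v_t = √[μ(2/r − 1/a_t)] = 10.374 km/s.
Δv₁ = |v_t − v_c| = |10.374 − 7.7421| = 2.632 km/s.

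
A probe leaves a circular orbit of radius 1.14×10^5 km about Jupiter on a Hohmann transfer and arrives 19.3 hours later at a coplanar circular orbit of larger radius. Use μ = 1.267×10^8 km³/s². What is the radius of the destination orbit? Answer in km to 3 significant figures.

Transfer time t = 19.3 hours = 69480 s, and t = π√(a_t³/μ).
So a_t = (μ t²/π²)^(1/3) = (1.267×10^8 × (69480)² / π²)^(1/3) = 3.9573×10^5 km.
Since a_t = (r₁ + r₂)/2, r₂ = 2a_t − r₁ = 2×3.9573×10^5 − 1.140×10^5 = 6.7746×10^5 km.

r₂ = 6.77×10^5 km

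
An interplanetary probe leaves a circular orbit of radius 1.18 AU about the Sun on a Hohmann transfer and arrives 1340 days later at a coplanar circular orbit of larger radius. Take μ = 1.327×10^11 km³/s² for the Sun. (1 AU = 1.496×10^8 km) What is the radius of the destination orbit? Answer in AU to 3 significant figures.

r₂ = 6.37 AU

In km: r₁ = 1.18 × 1.496×10^8 = 1.76528×10^8 km.
Transfer time t = 1340 days = 1.15776×10^8 s, and t = π√(a_t³/μ).
So a_t = (μ t²/π²)^(1/3) = (1.327×10^11 × (1.15776×10^8)² / π²)^(1/3) = 5.6485×10^8 km.
Since a_t = (r₁ + r₂)/2, r₂ = 2a_t − r₁ = 2×5.6485×10^8 − 1.76528×10^8 = 9.53172×10^8 km.
In AU: r₂ = 9.53172×10^8 / 1.496×10^8 = 6.37 AU.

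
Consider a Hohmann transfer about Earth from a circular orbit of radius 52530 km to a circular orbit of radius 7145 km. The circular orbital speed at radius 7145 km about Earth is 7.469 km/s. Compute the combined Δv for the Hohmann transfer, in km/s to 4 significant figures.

Δv = 3.848 km/s

From the circular-orbit relation v² = μ/r at r = 7145 km: μ = v²r = (7.469)² × 7145 = 3.98591×10^5 km³/s².
The Hohmann ellipse has a_t = (r₁ + r₂)/2 = 29837.5 km.
Circular speed at r₁: v₁ = √(μ/r₁) = √(3.98591×10^5/52530) = 2.755 km/s.
Transfer-orbit speed at r₁ (vis-viva equation): v_a = √[μ(2/r₁ − 1/a_t)] = 1.348 km/s.
First burn Δv₁ = |v_a − v₁| = 1.407 km/s.
At r₂, v₂ = √(μ/r₂) = 7.469 km/s.
Transfer-orbit speed at r₂: v_p = √[μ(2/r₂ − 1/a_t)] = 9.910 km/s.
Second burn Δv₂ = |v₂ − v_p| = 2.441 km/s.
Total Δv = Δv₁ + Δv₂ = 3.848 km/s.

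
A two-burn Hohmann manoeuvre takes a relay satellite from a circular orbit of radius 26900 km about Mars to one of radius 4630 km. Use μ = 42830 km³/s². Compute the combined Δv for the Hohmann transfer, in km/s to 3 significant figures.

Semi-major axis of the transfer orbit: a_t = (26900 + 4630)/2 = 15765 km.
At r₁ the circular-orbit speed is v₁ = √(μ/r₁) = 1.26182 km/s.
Transfer-orbit speed at r₁ (v² = μ(2/r − 1/a)): v_a = √[μ(2/r₁ − 1/a_t)] = 0.683819 km/s.
First burn Δv₁ = |v_a − v₁| = 0.57800 km/s.
Circular speed at r₂: v₂ = √(μ/r₂) = 3.04147 km/s.
Transfer-orbit speed at r₂: v_p = √[μ(2/r₂ − 1/a_t)] = 3.97295 km/s.
Second burn Δv₂ = |v₂ − v_p| = 0.93148 km/s.
Δv = Δv₁ + Δv₂ = 0.57800 + 0.93148 = 1.509 km/s.

Δv = 1.51 km/s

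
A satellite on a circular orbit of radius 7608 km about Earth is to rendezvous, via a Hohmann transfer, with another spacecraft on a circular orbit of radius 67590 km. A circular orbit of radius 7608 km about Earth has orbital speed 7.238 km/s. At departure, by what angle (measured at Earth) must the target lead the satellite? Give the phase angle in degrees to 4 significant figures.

From the circular-orbit relation v² = μ/r at r = 7608 km: μ = v²r = (7.238)² × 7608 = 3.98573×10^5 km³/s².
The Hohmann ellipse has a_t = (r₁ + r₂)/2 = 37599 km.
The half-period of the transfer ellipse is t = π√(a_t³/μ) = 36279 s.
The target's mean motion on its circular orbit is ω₂ = √(μ/r₂³) = 3.5928×10^-5 rad/s.
Angle swept by the target during transfer: ω₂·t = 1.3034 rad = 74.68°.
Arrival is 180° from departure on the ellipse, so φ = 180° − 74.68° = 105.3°.

φ = 105.3°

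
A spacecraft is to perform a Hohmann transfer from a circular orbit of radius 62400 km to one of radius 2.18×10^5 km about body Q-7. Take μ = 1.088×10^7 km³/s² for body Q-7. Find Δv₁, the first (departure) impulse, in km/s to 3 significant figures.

Δv₁ = 3.26 km/s

The Hohmann ellipse has a_t = (r₁ + r₂)/2 = 1.402×10^5 km.
On the circular orbit at r = 62400 km, v_c = √(μ/r) = 13.205 km/s.
Transfer-orbit speed at the same r (vis-viva, a = a_t): v_t = √[μ(2/r − 1/a_t)] = 16.466 km/s.
Δv₁ = |v_t − v_c| = |16.466 − 13.205| = 3.261 km/s.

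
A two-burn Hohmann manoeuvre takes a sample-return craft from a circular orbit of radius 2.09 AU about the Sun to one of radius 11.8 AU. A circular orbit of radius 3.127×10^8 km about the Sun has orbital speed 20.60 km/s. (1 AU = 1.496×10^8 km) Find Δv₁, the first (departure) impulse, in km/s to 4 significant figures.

From the circular-orbit relation v² = μ/r at r = 3.127×10^8 km: μ = v²r = (20.60)² × 3.127×10^8 = 1.32697×10^11 km³/s².
In km: r₁ = 2.09 × 1.496×10^8 = 3.12664×10^8 km; r₂ = 11.8 × 1.496×10^8 = 1.76528×10^9 km.
The Hohmann ellipse has a_t = (r₁ + r₂)/2 = 1.038972×10^9 km.
Circular speed at r = 3.12664×10^8 km: v_c = √(μ/r) = 20.601 km/s.
Transfer-orbit speed at the same r (vis-viva, a = a_t): v_t = √[μ(2/r − 1/a_t)] = 26.853 km/s.
Δv₁ = |v_t − v_c| = |26.853 − 20.601| = 6.252 km/s.

Δv₁ = 6.252 km/s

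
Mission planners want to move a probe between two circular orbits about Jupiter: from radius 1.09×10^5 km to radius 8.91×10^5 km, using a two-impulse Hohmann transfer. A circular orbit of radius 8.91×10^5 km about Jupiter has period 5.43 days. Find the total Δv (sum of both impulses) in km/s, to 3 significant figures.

Δv = 17.8 km/s

From Kepler's third law T² = 4π²r³/μ at r = 8.91×10^5 km, T = 5.43 days = 5.43 × 86400 s = 4.69152×10^5 s: μ = 4π²r³/T² = 1.26872×10^8 km³/s².
The Hohmann ellipse has a_t = (r₁ + r₂)/2 = 5.000×10^5 km.
At r₁ the circular-orbit speed is v₁ = √(μ/r₁) = 34.117 km/s.
On the transfer ellipse at r₁, vis-viva gives v_p = √[μ(2/r₁ − 1/a_t)] = 45.543 km/s.
First burn Δv₁ = |v_p − v₁| = 11.43 km/s.
At r₂, v₂ = √(μ/r₂) = 11.9328 km/s.
Transfer-orbit speed at r₂: v_a = √[μ(2/r₂ − 1/a_t)] = 5.57150 km/s.
Second burn Δv₂ = |v₂ − v_a| = 6.361 km/s.
Δv = Δv₁ + Δv₂ = 11.43 + 6.361 = 17.79 km/s.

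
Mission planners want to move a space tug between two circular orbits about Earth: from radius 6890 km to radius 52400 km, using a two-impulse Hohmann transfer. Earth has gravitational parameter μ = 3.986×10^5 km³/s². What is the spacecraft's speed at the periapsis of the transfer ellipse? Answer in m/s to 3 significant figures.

The Hohmann ellipse has a_t = (r₁ + r₂)/2 = 29645 km.
The periapsis of the transfer ellipse is at r = 6890 km.
Vis-viva: v = √[μ(2/r − 1/a_t)] = √[3.986×10^5 × (2/6890 − 1/29645)] = 10.11 km/s.

v = 10100 m/s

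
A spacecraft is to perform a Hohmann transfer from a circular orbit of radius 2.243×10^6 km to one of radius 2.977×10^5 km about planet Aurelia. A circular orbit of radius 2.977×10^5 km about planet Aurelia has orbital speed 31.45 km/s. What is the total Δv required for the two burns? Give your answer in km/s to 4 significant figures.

From the circular-orbit relation v² = μ/r at r = 2.977×10^5 km: μ = v²r = (31.45)² × 2.977×10^5 = 2.94456×10^8 km³/s².
Transfer-ellipse semi-major axis a_t = (r₁ + r₂)/2 = (2.243×10^6 + 2.977×10^5)/2 = 1.27035×10^6 km.
Circular speed at r₁: v₁ = √(μ/r₁) = √(2.94456×10^8/2.243×10^6) = 11.458 km/s.
Transfer-orbit speed at r₁ (vis-viva equation): v_a = √[μ(2/r₁ − 1/a_t)] = 5.5466 km/s.
First burn Δv₁ = |v_a − v₁| = 5.911 km/s.
Circular speed at r₂: v₂ = √(μ/r₂) = 31.45 km/s.
Transfer-orbit speed at r₂: v_p = √[μ(2/r₂ − 1/a_t)] = 41.79 km/s.
Second burn Δv₂ = |v₂ − v_p| = 10.34 km/s.
Total Δv = Δv₁ + Δv₂ = 16.25 km/s.

Δv = 16.25 km/s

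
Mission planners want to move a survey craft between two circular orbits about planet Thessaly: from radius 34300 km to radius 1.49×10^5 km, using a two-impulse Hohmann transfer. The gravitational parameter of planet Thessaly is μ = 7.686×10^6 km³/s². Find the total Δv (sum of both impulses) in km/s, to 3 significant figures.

Transfer-ellipse semi-major axis a_t = (r₁ + r₂)/2 = (34300 + 1.490×10^5)/2 = 91650 km.
Circular speed at r₁: v₁ = √(μ/r₁) = √(7.686×10^6/34300) = 14.9694 km/s.
On the transfer ellipse at r₁, v² = μ(2/r − 1/a) gives v_p = √[μ(2/r₁ − 1/a_t)] = 19.0867 km/s.
First burn Δv₁ = |v_p − v₁| = 4.1173 km/s.
At r₂, v₂ = √(μ/r₂) = 7.1822 km/s.
Transfer-orbit speed at r₂: v_a = √[μ(2/r₂ − 1/a_t)] = 4.3938 km/s.
Second burn Δv₂ = |v₂ − v_a| = 2.7884 km/s.
Δv = Δv₁ + Δv₂ = 4.1173 + 2.7884 = 6.906 km/s.

Δv = 6.91 km/s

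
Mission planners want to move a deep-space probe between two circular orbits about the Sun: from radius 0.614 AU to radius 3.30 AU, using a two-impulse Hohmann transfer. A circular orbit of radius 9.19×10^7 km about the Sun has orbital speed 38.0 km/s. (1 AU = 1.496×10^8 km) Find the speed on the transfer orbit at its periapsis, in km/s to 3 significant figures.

From the circular-orbit relation v² = μ/r at r = 9.19×10^7 km: μ = v²r = (38.0)² × 9.19×10^7 = 1.32704×10^11 km³/s².
In km: r₁ = 0.614 × 1.496×10^8 = 9.18544×10^7 km; r₂ = 3.30 × 1.496×10^8 = 4.9368×10^8 km.
The Hohmann ellipse has a_t = (r₁ + r₂)/2 = 2.927672×10^8 km.
At periapsis, r = 9.18544×10^7 km.
Vis-viva: v = √[μ(2/r − 1/a_t)] = √[1.32704×10^11 × (2/9.18544×10^7 − 1/2.927672×10^8)] = 49.36 km/s.

v = 49.4 km/s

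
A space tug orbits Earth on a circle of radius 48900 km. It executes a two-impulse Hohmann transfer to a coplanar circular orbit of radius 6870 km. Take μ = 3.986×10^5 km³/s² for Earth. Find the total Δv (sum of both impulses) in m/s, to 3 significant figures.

Δv = 3910 m/s

The Hohmann ellipse has a_t = (r₁ + r₂)/2 = 27885 km.
Circular speed at r₁: v₁ = √(μ/r₁) = √(3.986×10^5/48900) = 2.855 km/s.
Transfer-orbit speed at r₁ (vis-viva): v_a = √[μ(2/r₁ − 1/a_t)] = 1.417 km/s.
First burn Δv₁ = |v_a − v₁| = 1.438 km/s.
At r₂, v₂ = √(μ/r₂) = 7.6171 km/s.
Transfer-orbit speed at r₂: v_p = √[μ(2/r₂ − 1/a_t)] = 10.087 km/s.
Second burn Δv₂ = |v₂ − v_p| = 2.470 km/s.
Total Δv = Δv₁ + Δv₂ = 3.908 km/s.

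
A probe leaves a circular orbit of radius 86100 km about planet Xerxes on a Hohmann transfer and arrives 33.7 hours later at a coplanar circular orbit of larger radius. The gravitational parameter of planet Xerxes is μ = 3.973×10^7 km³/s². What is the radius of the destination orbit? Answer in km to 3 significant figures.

r₂ = 6.94×10^5 km

Transfer time t = 33.7 hours = 1.2132×10^5 s, and t = π√(a_t³/μ).
So a_t = (μ t²/π²)^(1/3) = (3.973×10^7 × (1.2132×10^5)² / π²)^(1/3) = 3.8985×10^5 km.
Since a_t = (r₁ + r₂)/2, r₂ = 2a_t − r₁ = 2×3.8985×10^5 − 86100 = 6.936×10^5 km.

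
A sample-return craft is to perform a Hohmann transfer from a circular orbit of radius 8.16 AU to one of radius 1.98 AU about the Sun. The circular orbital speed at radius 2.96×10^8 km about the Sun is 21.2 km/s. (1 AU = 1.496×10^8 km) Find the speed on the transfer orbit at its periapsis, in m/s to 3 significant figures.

From the circular-orbit relation v² = μ/r at r = 2.96×10^8 km: μ = v²r = (21.2)² × 2.96×10^8 = 1.33034×10^11 km³/s².
In km: r₁ = 8.16 × 1.496×10^8 = 1.220736×10^9 km; r₂ = 1.98 × 1.496×10^8 = 2.96208×10^8 km.
Transfer-ellipse semi-major axis a_t = (r₁ + r₂)/2 = (1.220736×10^9 + 2.96208×10^8)/2 = 7.58472×10^8 km.
The periapsis of the transfer ellipse is at r = 2.96208×10^8 km.
Vis-viva: v = √[μ(2/r − 1/a_t)] = √[1.33034×10^11 × (2/2.96208×10^8 − 1/7.58472×10^8)] = 26.89 km/s.

v = 26900 m/s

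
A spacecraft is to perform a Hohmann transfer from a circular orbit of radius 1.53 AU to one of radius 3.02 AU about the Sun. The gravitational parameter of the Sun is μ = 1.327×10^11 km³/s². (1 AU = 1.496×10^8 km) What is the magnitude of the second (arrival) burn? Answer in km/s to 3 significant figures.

In km: r₁ = 1.53 × 1.496×10^8 = 2.28888×10^8 km; r₂ = 3.02 × 1.496×10^8 = 4.51792×10^8 km.
Transfer-ellipse semi-major axis a_t = (r₁ + r₂)/2 = (2.28888×10^8 + 4.51792×10^8)/2 = 3.4034×10^8 km.
Circular speed at r = 4.51792×10^8 km: v_c = √(μ/r) = 17.13824 km/s.
Vis-viva on the transfer ellipse at r = 4.51792×10^8 km gives v_t = √[μ(2/r − 1/a_t)] = 14.05469 km/s.
Δv₂ = |v_t − v_c| = |14.05469 − 17.13824| = 3.084 km/s.

Δv₂ = 3.08 km/s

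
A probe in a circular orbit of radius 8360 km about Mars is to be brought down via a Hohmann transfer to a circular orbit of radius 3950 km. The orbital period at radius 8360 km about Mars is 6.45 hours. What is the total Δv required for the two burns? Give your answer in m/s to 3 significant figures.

Δv = 994 m/s

From Kepler's third law T² = 4π²r³/μ at r = 8360 km, T = 6.45 hours = 6.45 × 3600 s = 23220 s: μ = 4π²r³/T² = 42781.3 km³/s².
Transfer-ellipse semi-major axis a_t = (r₁ + r₂)/2 = (8360 + 3950)/2 = 6155 km.
Circular speed at r₁: v₁ = √(μ/r₁) = √(42781.3/8360) = 2.26216 km/s.
On the transfer ellipse at r₁, vis-viva equation gives v_a = √[μ(2/r₁ − 1/a_t)] = 1.81221 km/s.
First burn Δv₁ = |v_a − v₁| = 0.44995 km/s.
At r₂, v₂ = √(μ/r₂) = 3.29100 km/s.
Transfer-orbit speed at r₂: v_p = √[μ(2/r₂ − 1/a_t)] = 3.83546 km/s.
Second burn Δv₂ = |v₂ − v_p| = 0.54446 km/s.
Δv = Δv₁ + Δv₂ = 0.44995 + 0.54446 = 0.9944 km/s.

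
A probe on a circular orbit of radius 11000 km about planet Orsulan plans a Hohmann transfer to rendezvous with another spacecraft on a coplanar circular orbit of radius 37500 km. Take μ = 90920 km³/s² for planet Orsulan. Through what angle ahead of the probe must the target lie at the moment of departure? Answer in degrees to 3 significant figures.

Semi-major axis of the transfer orbit: a_t = (11000 + 37500)/2 = 24250 km.
Transfer time t = π√(a_t³/μ) = 39345 s.
The target's mean motion on its circular orbit is ω₂ = √(μ/r₂³) = 4.1522×10^-5 rad/s.
Angle swept by the target during transfer: ω₂·t = 1.6337 rad = 93.60°.
The probe traverses 180° on the transfer ellipse, so the target must lead by 180° − 93.60° = 86.4°.

φ = 86.4°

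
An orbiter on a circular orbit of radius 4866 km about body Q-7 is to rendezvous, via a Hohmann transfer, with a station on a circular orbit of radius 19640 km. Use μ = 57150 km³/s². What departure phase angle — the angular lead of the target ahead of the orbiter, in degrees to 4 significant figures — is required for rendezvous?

The Hohmann ellipse has a_t = (r₁ + r₂)/2 = 12253 km.
Transfer time t = π√(a_t³/μ) = 17824 s.
Target angular speed ω₂ = √(μ/r₂³) = 8.6855×10^-5 rad/s.
Angle swept by the target during transfer: ω₂·t = 1.5481 rad = 88.70°.
Arrival is 180° from departure on the ellipse, so φ = 180° − 88.70° = 91.30°.

φ = 91.30°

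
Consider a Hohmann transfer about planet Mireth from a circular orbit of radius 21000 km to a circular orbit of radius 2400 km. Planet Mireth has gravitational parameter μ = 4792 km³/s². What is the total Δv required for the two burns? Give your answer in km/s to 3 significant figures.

Semi-major axis of the transfer orbit: a_t = (21000 + 2400)/2 = 11700 km.
Circular speed at r₁: v₁ = √(μ/r₁) = √(4792/21000) = 0.47769 km/s.
Transfer-orbit speed at r₁ (v² = μ(2/r − 1/a)): v_a = √[μ(2/r₁ − 1/a_t)] = 0.21635 km/s.
First burn Δv₁ = |v_a − v₁| = 0.26134 km/s.
Circular speed at r₂: v₂ = √(μ/r₂) = 1.41303 km/s.
Transfer-orbit speed at r₂: v_p = √[μ(2/r₂ − 1/a_t)] = 1.89308 km/s.
Second burn Δv₂ = |v₂ − v_p| = 0.48005 km/s.
Δv = Δv₁ + Δv₂ = 0.26134 + 0.48005 = 0.7414 km/s.

Δv = 0.741 km/s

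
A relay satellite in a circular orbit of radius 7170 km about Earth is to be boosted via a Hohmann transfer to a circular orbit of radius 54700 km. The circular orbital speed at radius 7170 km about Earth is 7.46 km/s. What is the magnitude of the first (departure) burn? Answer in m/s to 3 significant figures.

Δv₁ = 2460 m/s

From the circular-orbit relation v² = μ/r at r = 7170 km: μ = v²r = (7.46)² × 7170 = 3.99022×10^5 km³/s².
The Hohmann ellipse has a_t = (r₁ + r₂)/2 = 30935 km.
Circular speed at r = 7170 km: v_c = √(μ/r) = 7.460 km/s.
Transfer-orbit speed at the same r (vis-viva, a = a_t): v_t = √[μ(2/r − 1/a_t)] = 9.920 km/s.
Δv₁ = |v_t − v_c| = |9.920 − 7.460| = 2.460 km/s.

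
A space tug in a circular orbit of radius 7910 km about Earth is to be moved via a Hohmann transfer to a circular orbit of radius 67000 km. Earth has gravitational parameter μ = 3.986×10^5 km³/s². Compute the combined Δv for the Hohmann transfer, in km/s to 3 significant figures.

The Hohmann ellipse has a_t = (r₁ + r₂)/2 = 37455 km.
At r₁ the circular-orbit speed is v₁ = √(μ/r₁) = 7.0987 km/s.
Transfer-orbit speed at r₁ (v² = μ(2/r − 1/a)): v_p = √[μ(2/r₁ − 1/a_t)] = 9.4943 km/s.
First burn Δv₁ = |v_p − v₁| = 2.396 km/s.
Circular speed at r₂: v₂ = √(μ/r₂) = 2.439 km/s.
Transfer-orbit speed at r₂: v_a = √[μ(2/r₂ − 1/a_t)] = 1.121 km/s.
Second burn Δv₂ = |v₂ − v_a| = 1.318 km/s.
Δv = Δv₁ + Δv₂ = 2.396 + 1.318 = 3.714 km/s.

Δv = 3.71 km/s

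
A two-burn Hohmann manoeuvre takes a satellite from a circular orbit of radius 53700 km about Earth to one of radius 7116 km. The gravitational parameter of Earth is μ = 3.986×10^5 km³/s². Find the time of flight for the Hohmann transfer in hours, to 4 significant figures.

t = 7.329 hours

Semi-major axis of the transfer orbit: a_t = (53700 + 7116)/2 = 30408 km.
Half the transfer-orbit period gives t = π√(a_t³/μ) = 26385 s.
Converting: 26385 s ÷ 3600 s/hour = 7.329 hours.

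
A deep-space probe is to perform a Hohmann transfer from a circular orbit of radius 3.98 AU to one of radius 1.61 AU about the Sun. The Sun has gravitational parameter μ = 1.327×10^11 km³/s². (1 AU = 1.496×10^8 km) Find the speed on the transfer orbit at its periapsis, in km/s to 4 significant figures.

In km: r₁ = 3.98 × 1.496×10^8 = 5.95408×10^8 km; r₂ = 1.61 × 1.496×10^8 = 2.40856×10^8 km.
The Hohmann ellipse has a_t = (r₁ + r₂)/2 = 4.18132×10^8 km.
The periapsis of the transfer ellipse is at r = 2.40856×10^8 km.
From the vis-viva equation, v = √[μ(2/r − 1/a_t)] = 28.01 km/s.

v = 28.01 km/s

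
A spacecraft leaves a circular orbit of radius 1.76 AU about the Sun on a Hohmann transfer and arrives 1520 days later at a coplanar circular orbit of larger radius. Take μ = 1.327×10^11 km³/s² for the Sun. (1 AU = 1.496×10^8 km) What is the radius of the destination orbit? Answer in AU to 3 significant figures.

In km: r₁ = 1.76 × 1.496×10^8 = 2.63296×10^8 km.
Transfer time t = 1520 days = 1.31328×10^8 s, and t = π√(a_t³/μ).
So a_t = (μ t²/π²)^(1/3) = (1.327×10^11 × (1.31328×10^8)² / π²)^(1/3) = 6.1437×10^8 km.
Since a_t = (r₁ + r₂)/2, r₂ = 2a_t − r₁ = 2×6.1437×10^8 − 2.63296×10^8 = 9.65444×10^8 km.
In AU: r₂ = 9.65444×10^8 / 1.496×10^8 = 6.45 AU.

r₂ = 6.45 AU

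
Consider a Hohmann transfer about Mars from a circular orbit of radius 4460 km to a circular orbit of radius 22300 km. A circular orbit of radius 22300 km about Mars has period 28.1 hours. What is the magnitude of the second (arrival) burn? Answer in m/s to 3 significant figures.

From Kepler's third law T² = 4π²r³/μ at r = 22300 km, T = 28.1 hours = 28.1 × 3600 s = 1.0116×10^5 s: μ = 4π²r³/T² = 42781.6 km³/s².
Semi-major axis of the transfer orbit: a_t = (4460 + 22300)/2 = 13380 km.
On the circular orbit at r = 22300 km, v_c = √(μ/r) = 1.3851 km/s.
Vis-viva on the transfer ellipse at r = 22300 km gives v_t = √[μ(2/r − 1/a_t)] = 0.79968 km/s.
Δv₂ = |v_t − v_c| = |0.79968 − 1.3851| = 0.5854 km/s.

Δv₂ = 585 m/s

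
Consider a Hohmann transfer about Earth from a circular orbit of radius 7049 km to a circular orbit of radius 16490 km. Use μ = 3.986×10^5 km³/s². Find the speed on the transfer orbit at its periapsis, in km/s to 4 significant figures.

Transfer-ellipse semi-major axis a_t = (r₁ + r₂)/2 = (7049 + 16490)/2 = 11769.5 km.
The periapsis of the transfer ellipse is at r = 7049 km.
Vis-viva: v = √[μ(2/r − 1/a_t)] = √[3.986×10^5 × (2/7049 − 1/11769.5)] = 8.901 km/s.

v = 8.901 km/s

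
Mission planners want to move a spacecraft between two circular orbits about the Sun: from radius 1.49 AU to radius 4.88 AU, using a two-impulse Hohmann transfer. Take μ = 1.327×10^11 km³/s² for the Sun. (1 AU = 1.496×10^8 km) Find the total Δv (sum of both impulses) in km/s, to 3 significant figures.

In km: r₁ = 1.49 × 1.496×10^8 = 2.22904×10^8 km; r₂ = 4.88 × 1.496×10^8 = 7.30048×10^8 km.
Transfer-ellipse semi-major axis a_t = (r₁ + r₂)/2 = (2.22904×10^8 + 7.30048×10^8)/2 = 4.76476×10^8 km.
At r₁ the circular-orbit speed is v₁ = √(μ/r₁) = 24.3993 km/s.
Transfer-orbit speed at r₁ (vis-viva): v_p = √[μ(2/r₁ − 1/a_t)] = 30.2017 km/s.
First burn Δv₁ = |v_p − v₁| = 5.802 km/s.
At r₂, v₂ = √(μ/r₂) = 13.482 km/s.
Transfer-orbit speed at r₂: v_a = √[μ(2/r₂ − 1/a_t)] = 9.2214 km/s.
Second burn Δv₂ = |v₂ − v_a| = 4.261 km/s.
Δv = Δv₁ + Δv₂ = 5.802 + 4.261 = 10.06 km/s.

Δv = 10.1 km/s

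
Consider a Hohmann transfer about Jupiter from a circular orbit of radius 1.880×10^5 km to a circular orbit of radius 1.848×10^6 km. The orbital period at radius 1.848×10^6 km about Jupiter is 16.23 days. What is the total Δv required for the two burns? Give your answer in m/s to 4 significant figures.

From Kepler's third law T² = 4π²r³/μ at r = 1.848×10^6 km, T = 16.23 days = 16.23 × 86400 s = 1.402272×10^6 s: μ = 4π²r³/T² = 1.26707×10^8 km³/s².
Semi-major axis of the transfer orbit: a_t = (1.880×10^5 + 1.848×10^6)/2 = 1.018×10^6 km.
At r₁ the circular-orbit speed is v₁ = √(μ/r₁) = 25.961 km/s.
On the transfer ellipse at r₁, vis-viva equation gives v_p = √[μ(2/r₁ − 1/a_t)] = 34.978 km/s.
First burn Δv₁ = |v_p − v₁| = 9.017 km/s.
At r₂, v₂ = √(μ/r₂) = 8.280 km/s.
Transfer-orbit speed at r₂: v_a = √[μ(2/r₂ − 1/a_t)] = 3.558 km/s.
Second burn Δv₂ = |v₂ − v_a| = 4.722 km/s.
Total Δv = Δv₁ + Δv₂ = 13.74 km/s.

Δv = 13740 m/s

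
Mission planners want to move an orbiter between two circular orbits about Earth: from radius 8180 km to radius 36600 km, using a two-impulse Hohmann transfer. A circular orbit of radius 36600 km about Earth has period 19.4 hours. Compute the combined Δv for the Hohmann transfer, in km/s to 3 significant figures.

From Kepler's third law T² = 4π²r³/μ at r = 36600 km, T = 19.4 hours = 19.4 × 3600 s = 69840 s: μ = 4π²r³/T² = 3.96821×10^5 km³/s².
Semi-major axis of the transfer orbit: a_t = (8180 + 36600)/2 = 22390 km.
At r₁ the circular-orbit speed is v₁ = √(μ/r₁) = 6.964992 km/s.
On the transfer ellipse at r₁, v² = μ(2/r − 1/a) gives v_p = √[μ(2/r₁ − 1/a_t)] = 8.905004 km/s.
First burn Δv₁ = |v_p − v₁| = 1.940012 km/s.
At r₂, v₂ = √(μ/r₂) = 3.292735 km/s.
Transfer-orbit speed at r₂: v_a = √[μ(2/r₂ − 1/a_t)] = 1.990244 km/s.
Second burn Δv₂ = |v₂ − v_a| = 1.302491 km/s.
Δv = Δv₁ + Δv₂ = 1.940012 + 1.302491 = 3.243 km/s.

Δv = 3.24 km/s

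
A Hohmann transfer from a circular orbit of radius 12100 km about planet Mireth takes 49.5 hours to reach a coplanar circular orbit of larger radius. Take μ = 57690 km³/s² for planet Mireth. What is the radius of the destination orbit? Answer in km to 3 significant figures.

Transfer time t = 49.5 hours = 1.782×10^5 s, and t = π√(a_t³/μ).
So a_t = (μ t²/π²)^(1/3) = (57690 × (1.782×10^5)² / π²)^(1/3) = 57043 km.
Since a_t = (r₁ + r₂)/2, r₂ = 2a_t − r₁ = 2×57043 − 12100 = 1.01986×10^5 km.

r₂ = 1.02×10^5 km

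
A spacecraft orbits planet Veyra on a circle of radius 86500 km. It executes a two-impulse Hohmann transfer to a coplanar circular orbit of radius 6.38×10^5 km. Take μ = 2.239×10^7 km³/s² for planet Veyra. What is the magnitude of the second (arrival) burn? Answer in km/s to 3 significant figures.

Semi-major axis of the transfer orbit: a_t = (86500 + 6.380×10^5)/2 = 3.6225×10^5 km.
Circular speed at r = 6.380×10^5 km: v_c = √(μ/r) = 5.924 km/s.
Transfer-orbit speed at the same r (vis-viva, a = a_t): v_t = √[μ(2/r − 1/a_t)] = 2.895 km/s.
Δv₂ = |v_t − v_c| = |2.895 − 5.924| = 3.029 km/s.

Δv₂ = 3.03 km/s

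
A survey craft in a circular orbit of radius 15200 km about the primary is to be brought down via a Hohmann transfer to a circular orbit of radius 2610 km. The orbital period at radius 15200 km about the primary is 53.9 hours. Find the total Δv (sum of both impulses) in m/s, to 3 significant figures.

Δv = 590 m/s

From Kepler's third law T² = 4π²r³/μ at r = 15200 km, T = 53.9 hours = 53.9 × 3600 s = 1.9404×10^5 s: μ = 4π²r³/T² = 3682.21 km³/s².
Transfer-ellipse semi-major axis a_t = (r₁ + r₂)/2 = (15200 + 2610)/2 = 8905 km.
Circular speed at r₁: v₁ = √(μ/r₁) = √(3682.21/15200) = 0.49219 km/s.
On the transfer ellipse at r₁, vis-viva equation gives v_a = √[μ(2/r₁ − 1/a_t)] = 0.26646 km/s.
First burn Δv₁ = |v_a − v₁| = 0.22573 km/s.
At r₂, v₂ = √(μ/r₂) = 1.18777 km/s.
Transfer-orbit speed at r₂: v_p = √[μ(2/r₂ − 1/a_t)] = 1.55181 km/s.
Second burn Δv₂ = |v₂ − v_p| = 0.36404 km/s.
Total Δv = Δv₁ + Δv₂ = 0.5898 km/s.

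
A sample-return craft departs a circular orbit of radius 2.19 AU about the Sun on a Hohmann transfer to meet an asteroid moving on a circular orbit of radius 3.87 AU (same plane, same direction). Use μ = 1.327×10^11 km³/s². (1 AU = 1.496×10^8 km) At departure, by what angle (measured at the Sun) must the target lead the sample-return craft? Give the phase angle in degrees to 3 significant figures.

φ = 55.3°

In km: r₁ = 2.19 × 1.496×10^8 = 3.27624×10^8 km; r₂ = 3.87 × 1.496×10^8 = 5.78952×10^8 km.
Transfer-ellipse semi-major axis a_t = (r₁ + r₂)/2 = (3.27624×10^8 + 5.78952×10^8)/2 = 4.53288×10^8 km.
The half-period of the transfer ellipse is t = π√(a_t³/μ) = 8.323×10^7 s.
The target's mean motion on its circular orbit is ω₂ = √(μ/r₂³) = 2.615×10^-8 rad/s.
Angle swept by the target during transfer: ω₂·t = 2.176 rad = 124.7°.
The sample-return craft traverses 180° on the transfer ellipse, so the target must lead by 180° − 124.7° = 55.3°.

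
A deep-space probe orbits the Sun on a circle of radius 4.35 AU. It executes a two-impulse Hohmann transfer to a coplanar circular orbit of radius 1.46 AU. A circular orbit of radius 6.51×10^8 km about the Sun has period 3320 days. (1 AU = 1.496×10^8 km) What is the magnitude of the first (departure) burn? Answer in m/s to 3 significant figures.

From Kepler's third law T² = 4π²r³/μ at r = 6.51×10^8 km, T = 3320 days = 3320 × 86400 s = 2.86848×10^8 s: μ = 4π²r³/T² = 1.32373×10^11 km³/s².
In km: r₁ = 4.35 × 1.496×10^8 = 6.5076×10^8 km; r₂ = 1.46 × 1.496×10^8 = 2.18416×10^8 km.
Transfer-ellipse semi-major axis a_t = (r₁ + r₂)/2 = (6.5076×10^8 + 2.18416×10^8)/2 = 4.34588×10^8 km.
Circular speed at r = 6.5076×10^8 km: v_c = √(μ/r) = 14.262 km/s.
Transfer-orbit speed at the same r (vis-viva, a = a_t): v_t = √[μ(2/r − 1/a_t)] = 10.111 km/s.
Δv₁ = |v_t − v_c| = |10.111 − 14.262| = 4.151 km/s.

Δv₁ = 4150 m/s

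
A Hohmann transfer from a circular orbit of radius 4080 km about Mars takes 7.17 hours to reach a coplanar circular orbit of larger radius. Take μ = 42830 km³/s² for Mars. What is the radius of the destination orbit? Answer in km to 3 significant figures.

r₂ = 24400 km

Transfer time t = 7.17 hours = 25812 s, and t = π√(a_t³/μ).
So a_t = (μ t²/π²)^(1/3) = (42830 × (25812)² / π²)^(1/3) = 14246 km.
Since a_t = (r₁ + r₂)/2, r₂ = 2a_t − r₁ = 2×14246 − 4080 = 24412 km.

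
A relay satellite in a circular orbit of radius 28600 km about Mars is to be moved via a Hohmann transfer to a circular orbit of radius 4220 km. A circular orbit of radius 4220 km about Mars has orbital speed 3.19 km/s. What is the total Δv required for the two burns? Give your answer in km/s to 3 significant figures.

From the circular-orbit relation v² = μ/r at r = 4220 km: μ = v²r = (3.19)² × 4220 = 42943.1 km³/s².
Semi-major axis of the transfer orbit: a_t = (28600 + 4220)/2 = 16410 km.
At r₁ the circular-orbit speed is v₁ = √(μ/r₁) = 1.2254 km/s.
Transfer-orbit speed at r₁ (v² = μ(2/r − 1/a)): v_a = √[μ(2/r₁ − 1/a_t)] = 0.62139 km/s.
First burn Δv₁ = |v_a − v₁| = 0.6040 km/s.
At r₂, v₂ = √(μ/r₂) = 3.190 km/s.
Transfer-orbit speed at r₂: v_p = √[μ(2/r₂ − 1/a_t)] = 4.211 km/s.
Second burn Δv₂ = |v₂ − v_p| = 1.021 km/s.
Δv = Δv₁ + Δv₂ = 0.6040 + 1.021 = 1.625 km/s.

Δv = 1.63 km/s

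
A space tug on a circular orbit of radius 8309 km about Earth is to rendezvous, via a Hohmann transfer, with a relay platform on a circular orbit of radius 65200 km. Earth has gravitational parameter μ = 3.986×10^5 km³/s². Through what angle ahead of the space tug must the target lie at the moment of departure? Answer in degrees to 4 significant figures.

Transfer-ellipse semi-major axis a_t = (r₁ + r₂)/2 = (8309 + 65200)/2 = 36754.5 km.
The half-period of the transfer ellipse is t = π√(a_t³/μ) = 35062.8 s.
Target angular speed ω₂ = √(μ/r₂³) = 3.79225×10^-5 rad/s.
Angle swept by the target during transfer: ω₂·t = 1.32967 rad = 76.18°.
Arrival is 180° from departure on the ellipse, so φ = 180° − 76.18° = 103.8°.

φ = 103.8°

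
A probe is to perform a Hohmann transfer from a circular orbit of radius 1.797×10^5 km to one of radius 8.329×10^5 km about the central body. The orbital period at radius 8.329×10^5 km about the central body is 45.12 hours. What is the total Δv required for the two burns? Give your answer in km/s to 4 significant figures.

Δv = 32.63 km/s

From Kepler's third law T² = 4π²r³/μ at r = 8.329×10^5 km, T = 45.12 hours = 45.12 × 3600 s = 1.62432×10^5 s: μ = 4π²r³/T² = 8.64560×10^8 km³/s².
Semi-major axis of the transfer orbit: a_t = (1.797×10^5 + 8.329×10^5)/2 = 5.063×10^5 km.
Circular speed at r₁: v₁ = √(μ/r₁) = √(8.64560×10^8/1.797×10^5) = 69.362 km/s.
On the transfer ellipse at r₁, v² = μ(2/r − 1/a) gives v_p = √[μ(2/r₁ − 1/a_t)] = 88.964 km/s.
First burn Δv₁ = |v_p − v₁| = 19.602 km/s.
At r₂, v₂ = √(μ/r₂) = 32.218 km/s.
Transfer-orbit speed at r₂: v_a = √[μ(2/r₂ − 1/a_t)] = 19.194 km/s.
Second burn Δv₂ = |v₂ − v_a| = 13.024 km/s.
Δv = Δv₁ + Δv₂ = 19.602 + 13.024 = 32.63 km/s.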